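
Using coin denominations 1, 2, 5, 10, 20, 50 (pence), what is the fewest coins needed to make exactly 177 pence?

6

Greedy: take as many of the largest coin as possible, then repeat with the remainder.
177 = 3×50 + 1×20 + 1×5 + 1×2
Total coins = 3 + 1 + 1 + 1 = 6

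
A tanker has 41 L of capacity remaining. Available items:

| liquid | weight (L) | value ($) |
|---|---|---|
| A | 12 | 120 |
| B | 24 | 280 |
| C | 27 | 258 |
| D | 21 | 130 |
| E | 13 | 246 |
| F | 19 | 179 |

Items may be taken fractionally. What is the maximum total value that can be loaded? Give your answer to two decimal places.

Sort by value per unit weight and fill in that order.
Ratios (sorted): E 18.92, B 11.67, A 10.00, C 9.56, F 9.42, D 6.19
take E (13 @ 246); take B (24 @ 280); take 4/12 of A → 40.00. Capacity used 41/41.
Total value = 566.00

566.00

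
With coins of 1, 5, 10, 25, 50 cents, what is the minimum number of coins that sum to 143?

143 = 2×50 + 1×25 + 1×10 + 1×5 + 3×1
Total coins = 2 + 1 + 1 + 1 + 3 = 8

8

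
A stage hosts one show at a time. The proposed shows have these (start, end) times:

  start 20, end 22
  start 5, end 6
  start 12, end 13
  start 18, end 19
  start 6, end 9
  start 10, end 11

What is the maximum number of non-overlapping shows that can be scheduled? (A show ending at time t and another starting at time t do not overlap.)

6

Sorted by end: (5,6)  (6,9)  (10,11)  (12,13)  (18,19)  (20,22)
take (5,6); take (6,9); take (10,11); take (12,13); take (18,19); take (20,22).
Selected 6 shows.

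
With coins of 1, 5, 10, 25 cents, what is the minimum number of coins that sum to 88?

7

Use the largest denomination that fits, subtract, and repeat.
88 = 3×25 + 1×10 + 3×1
Total coins = 3 + 1 + 3 = 7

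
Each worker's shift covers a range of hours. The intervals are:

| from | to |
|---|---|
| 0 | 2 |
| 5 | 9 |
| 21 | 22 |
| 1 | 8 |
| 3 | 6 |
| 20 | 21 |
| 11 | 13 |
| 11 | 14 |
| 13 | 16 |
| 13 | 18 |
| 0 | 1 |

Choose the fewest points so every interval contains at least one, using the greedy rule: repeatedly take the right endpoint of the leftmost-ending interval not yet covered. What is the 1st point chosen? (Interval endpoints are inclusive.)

Sort by right endpoint; whenever an interval is uncovered, place a point at its right end.
By right end: [0,1]  [0,2]  [3,6]  [1,8]  [5,9]  [11,13]  [11,14]  [13,16]  [13,18]  [20,21]  [21,22]
[0,1] uncovered → point at 1; [3,6] uncovered → point at 6; [11,13] uncovered → point at 13; [20,21] uncovered → point at 21.
Points: 1, 6, 13, 21 (4 total).

1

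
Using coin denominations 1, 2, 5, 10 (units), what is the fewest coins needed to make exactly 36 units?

36 − 3×10→6 − 1×5→1 − 1×1→0
Total coins = 3 + 1 + 1 = 5

5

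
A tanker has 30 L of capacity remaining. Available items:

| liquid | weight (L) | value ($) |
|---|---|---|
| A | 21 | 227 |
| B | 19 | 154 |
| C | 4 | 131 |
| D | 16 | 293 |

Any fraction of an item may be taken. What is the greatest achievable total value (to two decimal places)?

Sort by value per unit weight and fill in that order.
Order: C (131/4=32.75) > D (293/16=18.31) > A (227/21=10.81) > B (154/19=8.11)
Fill: take C (4 @ 131) → take D (16 @ 293) → take 10/21 of A → 108.10; 30/30 used.
Total value = 532.10

532.10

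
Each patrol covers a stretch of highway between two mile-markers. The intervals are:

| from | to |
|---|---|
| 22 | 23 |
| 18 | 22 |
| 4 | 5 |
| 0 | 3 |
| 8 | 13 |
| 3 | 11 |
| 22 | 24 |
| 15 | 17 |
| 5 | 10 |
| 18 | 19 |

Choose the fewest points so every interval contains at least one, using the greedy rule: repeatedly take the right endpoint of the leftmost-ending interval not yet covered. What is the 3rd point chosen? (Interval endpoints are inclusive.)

13

Process intervals by earliest right end; each time one isn't hit yet, stab at its right endpoint.
Sorted: [0,3] [4,5] [5,10] [3,11] [8,13] [15,17] [18,19] [18,22] [22,23] [22,24]
{[0,3]} hit by 3; {[4,5],[5,10],[3,11]} hit by 5; {[8,13]} hit by 13; {[15,17]} hit by 17; {[18,19],[18,22]} hit by 19; {[22,23],[22,24]} hit by 23.
Points: 3, 5, 13, 17, 19, 23 (6 total).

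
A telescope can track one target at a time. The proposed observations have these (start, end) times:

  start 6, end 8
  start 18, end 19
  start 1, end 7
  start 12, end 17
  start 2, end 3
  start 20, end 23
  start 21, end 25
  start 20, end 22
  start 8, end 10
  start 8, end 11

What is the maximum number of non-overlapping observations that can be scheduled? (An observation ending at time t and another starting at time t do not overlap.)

6

Sorted by end: (2,3)  (1,7)  (6,8)  (8,10)  (8,11)  (12,17)  (18,19)  (20,22)  (20,23)  (21,25)
take (2,3); take (6,8); take (8,10); skip (8,11); take (12,17); take (18,19); take (20,22); skip (20,23); skip (21,25).
Selected 6 observations.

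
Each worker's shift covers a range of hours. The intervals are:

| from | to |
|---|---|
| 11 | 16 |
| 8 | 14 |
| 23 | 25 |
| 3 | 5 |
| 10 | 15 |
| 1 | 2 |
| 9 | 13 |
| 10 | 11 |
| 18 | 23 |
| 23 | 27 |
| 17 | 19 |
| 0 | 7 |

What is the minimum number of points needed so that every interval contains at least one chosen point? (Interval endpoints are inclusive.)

Sorted: [1,2] [3,5] [0,7] [10,11] [9,13] [8,14] [10,15] [11,16] [17,19] [18,23] [23,25] [23,27]
{[1,2]} hit by 2; {[3,5],[0,7]} hit by 5; {[10,11],[9,13],[8,14],[10,15],[11,16]} hit by 11; {[17,19],[18,23]} hit by 19; {[23,25],[23,27]} hit by 25.
Points: 2, 5, 11, 19, 25 (5 total).

5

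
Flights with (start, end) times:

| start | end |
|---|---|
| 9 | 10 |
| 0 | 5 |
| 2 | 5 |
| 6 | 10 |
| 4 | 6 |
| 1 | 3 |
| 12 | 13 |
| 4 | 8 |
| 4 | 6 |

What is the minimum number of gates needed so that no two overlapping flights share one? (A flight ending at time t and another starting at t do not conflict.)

5

The answer is the maximum number of intervals overlapping at any instant.
Events (time:±→running): 0:+→1 1:+→2 2:+→3 3:-→2 4:+→3 4:+→4 4:+→5 … peak 5.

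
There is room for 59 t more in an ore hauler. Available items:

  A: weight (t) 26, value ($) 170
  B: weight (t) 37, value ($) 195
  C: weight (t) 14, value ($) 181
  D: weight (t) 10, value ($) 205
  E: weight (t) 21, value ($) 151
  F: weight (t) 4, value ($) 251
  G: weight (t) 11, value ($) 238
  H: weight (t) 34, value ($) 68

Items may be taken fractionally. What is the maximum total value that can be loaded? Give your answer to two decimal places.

1018.81

Sort by value per unit weight and fill in that order.
Ratios (sorted): F 62.75, G 21.64, D 20.50, C 12.93, E 7.19, A 6.54, B 5.27, H 2.00
take F (4 @ 251); take G (11 @ 238); take D (10 @ 205); take C (14 @ 181); take 20/21 of E → 143.81. Capacity used 59/59.
Total value = 1018.81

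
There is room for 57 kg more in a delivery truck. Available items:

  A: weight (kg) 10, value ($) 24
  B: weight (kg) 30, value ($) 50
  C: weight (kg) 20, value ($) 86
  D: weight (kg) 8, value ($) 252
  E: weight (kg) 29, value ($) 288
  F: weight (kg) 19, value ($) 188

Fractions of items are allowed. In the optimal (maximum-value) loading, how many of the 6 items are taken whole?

3

Order: D (252/8=31.50) > E (288/29=9.93) > F (188/19=9.89) > C (86/20=4.30) > A (24/10=2.40) > B (50/30=1.67)
Fill: take D (8 @ 252) → take E (29 @ 288) → take F (19 @ 188) → take 1/20 of C → 4.30; 57/57 used.
3 item(s) taken whole; one partial (take 1/20 of C).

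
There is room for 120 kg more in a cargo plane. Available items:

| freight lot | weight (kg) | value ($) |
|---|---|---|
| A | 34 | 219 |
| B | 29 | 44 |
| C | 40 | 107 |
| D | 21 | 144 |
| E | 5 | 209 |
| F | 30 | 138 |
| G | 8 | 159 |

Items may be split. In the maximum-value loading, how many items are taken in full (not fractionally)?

Sort by value per unit weight and fill in that order.
Order: E (209/5=41.80) > G (159/8=19.88) > D (144/21=6.86) > A (219/34=6.44) > F (138/30=4.60) > C (107/40=2.67) > B (44/29=1.52)
Fill: take E (5 @ 209) → take G (8 @ 159) → take D (21 @ 144) → take A (34 @ 219) → take F (30 @ 138) → take 22/40 of C → 58.85; 120/120 used.
5 item(s) taken whole; one partial (take 22/40 of C).

5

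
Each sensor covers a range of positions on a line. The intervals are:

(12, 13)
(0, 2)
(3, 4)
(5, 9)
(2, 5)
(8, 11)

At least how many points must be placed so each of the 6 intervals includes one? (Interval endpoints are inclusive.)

Process intervals by earliest right end; each time one isn't hit yet, stab at its right endpoint.
By right end: [0,2]  [3,4]  [2,5]  [5,9]  [8,11]  [12,13]
[0,2] uncovered → point at 2; [3,4] uncovered → point at 4; [5,9] uncovered → point at 9; [12,13] uncovered → point at 13.
Points: 2, 4, 9, 13 (4 total).

4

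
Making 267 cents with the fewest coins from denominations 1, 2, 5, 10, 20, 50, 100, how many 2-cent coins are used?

267 = 2×100 + 1×50 + 1×10 + 1×5 + 1×2
Count of 2: 1

1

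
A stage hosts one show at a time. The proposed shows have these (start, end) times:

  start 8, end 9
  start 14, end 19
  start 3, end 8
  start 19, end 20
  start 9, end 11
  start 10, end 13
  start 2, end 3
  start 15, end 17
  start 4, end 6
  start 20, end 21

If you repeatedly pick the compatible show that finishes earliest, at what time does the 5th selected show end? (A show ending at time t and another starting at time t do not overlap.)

Sorted by end: (2,3)  (4,6)  (3,8)  (8,9)  (9,11)  (10,13)  (15,17)  (14,19)  (19,20)  (20,21)
take (2,3); take (4,6); skip (3,8); take (8,9); take (9,11); take (15,17); take (19,20); take (20,21).
Selected: (2,3) (4,6) (8,9) (9,11) (15,17) (19,20) (20,21)

17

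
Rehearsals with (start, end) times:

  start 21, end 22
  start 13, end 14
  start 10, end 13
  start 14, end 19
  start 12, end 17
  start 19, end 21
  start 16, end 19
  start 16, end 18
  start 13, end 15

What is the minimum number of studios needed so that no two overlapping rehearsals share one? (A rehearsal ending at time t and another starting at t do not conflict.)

Count concurrent intervals with a sweep; the peak is the room count.
Events (time:±→running): 10:+→1 12:+→2 13:-→1 13:+→2 13:+→3 14:-→2 14:+→3 15:-→2 16:+→3 16:+→4 … peak 4.

4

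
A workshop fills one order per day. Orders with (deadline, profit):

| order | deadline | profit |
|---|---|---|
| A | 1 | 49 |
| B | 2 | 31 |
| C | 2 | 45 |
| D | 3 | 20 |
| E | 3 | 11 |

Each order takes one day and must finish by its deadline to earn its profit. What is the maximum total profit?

Take jobs in profit order; each goes to the latest open slot no later than its deadline.
Profit order: A=49 C=45 B=31 D=20 E=11
Assign: A→slot 1, C→slot 2, B skipped, D→slot 3, E skipped.
Slots: [1:A] [2:C] [3:D]
Profit = 49 + 45 + 20 = 114

114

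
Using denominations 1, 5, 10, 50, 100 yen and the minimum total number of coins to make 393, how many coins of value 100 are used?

393 = 3×100 + 1×50 + 4×10 + 3×1
Count of 100: 3

3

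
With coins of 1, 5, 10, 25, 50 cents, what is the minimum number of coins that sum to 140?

5

Greedy: take as many of the largest coin as possible, then repeat with the remainder.
140 − 2×50→40 − 1×25→15 − 1×10→5 − 1×5→0
Total coins = 2 + 1 + 1 + 1 = 5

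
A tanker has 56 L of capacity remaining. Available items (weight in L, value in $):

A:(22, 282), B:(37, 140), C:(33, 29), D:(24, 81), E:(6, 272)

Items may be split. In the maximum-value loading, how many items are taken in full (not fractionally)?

Sort by value per unit weight and fill in that order.
Order: E (272/6=45.33) > A (282/22=12.82) > B (140/37=3.78) > D (81/24=3.38) > C (29/33=0.88)
Fill: take E (6 @ 272) → take A (22 @ 282) → take 28/37 of B → 105.95; 56/56 used.
2 item(s) taken whole; one partial (take 28/37 of B).

2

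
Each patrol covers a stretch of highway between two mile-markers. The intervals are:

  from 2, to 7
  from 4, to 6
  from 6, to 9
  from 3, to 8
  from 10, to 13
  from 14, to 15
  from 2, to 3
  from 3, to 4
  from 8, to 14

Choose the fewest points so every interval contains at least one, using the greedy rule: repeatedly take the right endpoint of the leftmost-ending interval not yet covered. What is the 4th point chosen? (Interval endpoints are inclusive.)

Process intervals by earliest right end; each time one isn't hit yet, stab at its right endpoint.
Sorted: [2,3] [3,4] [4,6] [2,7] [3,8] [6,9] [10,13] [8,14] [14,15]
{[2,3],[3,4]} hit by 3; {[4,6],[2,7],[3,8],[6,9]} hit by 6; {[10,13],[8,14]} hit by 13; {[14,15]} hit by 15.
Points: 3, 6, 13, 15 (4 total).

15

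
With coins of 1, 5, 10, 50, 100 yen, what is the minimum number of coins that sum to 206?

4

206 − 2×100→6 − 1×5→1 − 1×1→0
Total coins = 2 + 1 + 1 = 4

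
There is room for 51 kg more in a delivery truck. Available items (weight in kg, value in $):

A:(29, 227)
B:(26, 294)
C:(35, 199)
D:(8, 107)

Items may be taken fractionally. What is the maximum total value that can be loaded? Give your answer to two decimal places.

Order: D (107/8=13.38) > B (294/26=11.31) > A (227/29=7.83) > C (199/35=5.69)
Fill: take D (8 @ 107) → take B (26 @ 294) → take 17/29 of A → 133.07; 51/51 used.
Total value = 534.07

534.07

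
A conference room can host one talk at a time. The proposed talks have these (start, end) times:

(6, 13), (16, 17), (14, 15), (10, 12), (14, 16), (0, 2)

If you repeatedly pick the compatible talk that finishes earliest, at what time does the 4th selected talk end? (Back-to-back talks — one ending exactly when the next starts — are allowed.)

Sort by end time and greedily take each interval whose start is ≥ the last chosen end.
Sorted by end: (0,2)  (10,12)  (6,13)  (14,15)  (14,16)  (16,17)
take (0,2); take (10,12); skip (6,13); take (14,15); take (16,17).
Selected: (0,2) (10,12) (14,15) (16,17)

17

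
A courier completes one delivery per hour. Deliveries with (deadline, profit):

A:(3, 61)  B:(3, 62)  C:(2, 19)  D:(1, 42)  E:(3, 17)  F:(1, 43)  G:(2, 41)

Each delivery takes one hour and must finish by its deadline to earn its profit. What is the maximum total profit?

166

Profit order: B=62 A=61 F=43 D=42 G=41 C=19 E=17
Assign: B→slot 3, A→slot 2, F→slot 1, D skipped, G skipped, C skipped, E skipped.
Slots: [1:F] [2:A] [3:B]
Profit = 43 + 61 + 62 = 166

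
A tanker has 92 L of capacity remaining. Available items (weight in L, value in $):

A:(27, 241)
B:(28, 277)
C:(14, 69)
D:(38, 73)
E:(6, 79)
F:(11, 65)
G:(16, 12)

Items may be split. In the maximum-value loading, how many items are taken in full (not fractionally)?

5

Sort by value per unit weight and fill in that order.
Ratios (sorted): E 13.17, B 9.89, A 8.93, F 5.91, C 4.93, D 1.92, G 0.75
take E (6 @ 79); take B (28 @ 277); take A (27 @ 241); take F (11 @ 65); take C (14 @ 69); take 6/38 of D → 11.53. Capacity used 92/92.
5 item(s) taken whole; one partial (take 6/38 of D).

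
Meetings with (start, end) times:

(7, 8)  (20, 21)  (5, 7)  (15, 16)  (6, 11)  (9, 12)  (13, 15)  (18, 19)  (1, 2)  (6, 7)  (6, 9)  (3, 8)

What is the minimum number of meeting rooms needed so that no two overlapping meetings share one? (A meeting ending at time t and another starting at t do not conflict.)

5

starts: [1, 3, 5, 6, 6, 6, 7, 9, 13, 15, 18, 20]
ends:   [2, 7, 7, 8, 8, 9, 11, 12, 15, 16, 19, 21]
s1→1 e2→0 s3→1 s5→2 s6→3 s6→4 s6→5  — peak 5.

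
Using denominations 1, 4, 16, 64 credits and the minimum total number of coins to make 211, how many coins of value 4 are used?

0

Use the largest denomination that fits, subtract, and repeat.
211 = 3×64 + 1×16 + 3×1
Count of 4: 0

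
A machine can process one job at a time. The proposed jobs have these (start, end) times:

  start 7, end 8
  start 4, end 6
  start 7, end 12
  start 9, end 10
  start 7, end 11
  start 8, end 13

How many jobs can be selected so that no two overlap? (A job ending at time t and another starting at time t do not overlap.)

3

By end time: (4,6), (7,8), (9,10), (7,11), (7,12), (8,13).
Pick (4,6); next start ≥ 6 → (7,8); next start ≥ 8 → (9,10).
Selected 3 jobs.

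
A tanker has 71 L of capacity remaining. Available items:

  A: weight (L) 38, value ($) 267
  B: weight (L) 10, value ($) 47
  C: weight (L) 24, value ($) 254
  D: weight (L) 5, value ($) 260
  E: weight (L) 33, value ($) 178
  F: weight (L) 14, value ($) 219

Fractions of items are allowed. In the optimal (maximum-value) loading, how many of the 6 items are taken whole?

Ratios (sorted): D 52.00, F 15.64, C 10.58, A 7.03, E 5.39, B 4.70
take D (5 @ 260); take F (14 @ 219); take C (24 @ 254); take 28/38 of A → 196.74. Capacity used 71/71.
3 item(s) taken whole; one partial (take 28/38 of A).

3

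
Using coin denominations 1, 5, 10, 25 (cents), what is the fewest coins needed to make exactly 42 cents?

42 = 1×25 + 1×10 + 1×5 + 2×1
Total coins = 1 + 1 + 1 + 2 = 5

5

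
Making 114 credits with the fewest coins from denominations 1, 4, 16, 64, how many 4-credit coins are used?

0

Greedy: take as many of the largest coin as possible, then repeat with the remainder.
114 − 1×64→50 − 3×16→2 − 2×1→0
Count of 4: 0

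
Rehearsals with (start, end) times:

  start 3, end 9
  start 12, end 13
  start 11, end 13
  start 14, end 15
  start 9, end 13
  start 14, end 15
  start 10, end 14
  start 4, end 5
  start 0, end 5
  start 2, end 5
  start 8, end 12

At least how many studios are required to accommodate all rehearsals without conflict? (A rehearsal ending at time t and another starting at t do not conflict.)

The answer is the maximum number of intervals overlapping at any instant.
Events (time:±→running): 0:+→1 2:+→2 3:+→3 4:+→4 … peak 4.

4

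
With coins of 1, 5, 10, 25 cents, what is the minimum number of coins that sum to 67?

6

67 = 2×25 + 1×10 + 1×5 + 2×1
Total coins = 2 + 1 + 1 + 2 = 6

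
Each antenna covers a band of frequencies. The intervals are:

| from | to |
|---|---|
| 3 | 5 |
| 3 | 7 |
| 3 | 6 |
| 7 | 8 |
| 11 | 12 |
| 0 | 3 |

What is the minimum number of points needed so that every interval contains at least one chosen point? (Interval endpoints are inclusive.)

Process intervals by earliest right end; each time one isn't hit yet, stab at its right endpoint.
By right end: [0,3]  [3,5]  [3,6]  [3,7]  [7,8]  [11,12]
[0,3] uncovered → point at 3; [7,8] uncovered → point at 8; [11,12] uncovered → point at 12.
Points: 3, 8, 12 (3 total).

3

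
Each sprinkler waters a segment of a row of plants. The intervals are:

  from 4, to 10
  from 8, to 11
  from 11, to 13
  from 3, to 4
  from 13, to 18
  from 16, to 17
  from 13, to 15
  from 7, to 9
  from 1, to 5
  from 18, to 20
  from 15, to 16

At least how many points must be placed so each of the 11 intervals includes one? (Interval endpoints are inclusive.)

5

Sort by right endpoint; whenever an interval is uncovered, place a point at its right end.
Sorted: [3,4] [1,5] [7,9] [4,10] [8,11] [11,13] [13,15] [15,16] [16,17] [13,18] [18,20]
{[3,4],[1,5]} hit by 4; {[7,9],[4,10],[8,11]} hit by 9; {[11,13],[13,15]} hit by 13; {[15,16],[16,17],[13,18]} hit by 16; {[18,20]} hit by 20.
Points: 4, 9, 13, 16, 20 (5 total).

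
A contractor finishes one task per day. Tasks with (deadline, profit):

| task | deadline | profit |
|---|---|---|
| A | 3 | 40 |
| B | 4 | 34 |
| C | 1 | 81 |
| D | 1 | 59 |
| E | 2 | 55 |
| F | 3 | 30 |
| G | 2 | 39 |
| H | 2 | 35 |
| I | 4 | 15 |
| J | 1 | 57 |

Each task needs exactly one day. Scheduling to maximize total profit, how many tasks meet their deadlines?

4

Profit order: C=81 D=59 J=57 E=55 A=40 G=39 H=35 B=34 F=30 I=15
Assign: C→slot 1, D skipped, J skipped, E→slot 2, A→slot 3, G skipped, H skipped, B→slot 4, F skipped, I skipped.
Slots: [1:C] [2:E] [3:A] [4:B]
4 of 10 scheduled.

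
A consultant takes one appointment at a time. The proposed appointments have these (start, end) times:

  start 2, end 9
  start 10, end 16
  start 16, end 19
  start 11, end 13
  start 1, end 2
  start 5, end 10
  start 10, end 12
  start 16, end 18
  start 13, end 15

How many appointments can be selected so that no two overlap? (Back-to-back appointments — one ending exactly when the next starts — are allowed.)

By end time: (1,2), (2,9), (5,10), (10,12), (11,13), (13,15), (10,16), (16,18), (16,19).
Pick (1,2); next start ≥ 2 → (2,9); next start ≥ 9 → (10,12); next start ≥ 12 → (13,15); next start ≥ 15 → (16,18).
Selected 5 appointments.

5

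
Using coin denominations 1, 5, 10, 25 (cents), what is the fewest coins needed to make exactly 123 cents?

Greedy: take as many of the largest coin as possible, then repeat with the remainder.
123 − 4×25→23 − 2×10→3 − 3×1→0
Total coins = 4 + 2 + 3 = 9

9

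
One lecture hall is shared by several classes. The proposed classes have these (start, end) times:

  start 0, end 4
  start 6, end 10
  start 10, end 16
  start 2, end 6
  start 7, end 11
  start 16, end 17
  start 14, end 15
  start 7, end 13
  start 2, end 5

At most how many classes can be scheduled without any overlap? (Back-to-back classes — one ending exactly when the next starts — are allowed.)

4

By end time: (0,4), (2,5), (2,6), (6,10), (7,11), (7,13), (14,15), (10,16), (16,17).
Pick (0,4); next start ≥ 4 → (6,10); next start ≥ 10 → (14,15); next start ≥ 15 → (16,17).
Selected 4 classes.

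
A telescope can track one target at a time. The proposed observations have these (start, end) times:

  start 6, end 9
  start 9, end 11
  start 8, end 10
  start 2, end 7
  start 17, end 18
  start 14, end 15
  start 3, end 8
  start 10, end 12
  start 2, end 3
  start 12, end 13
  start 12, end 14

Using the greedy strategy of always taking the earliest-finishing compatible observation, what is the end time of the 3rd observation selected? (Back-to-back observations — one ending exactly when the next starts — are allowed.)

Sort by end time and greedily take each interval whose start is ≥ the last chosen end.
Sorted by end: (2,3)  (2,7)  (3,8)  (6,9)  (8,10)  (9,11)  (10,12)  (12,13)  (12,14)  (14,15)  (17,18)
take (2,3); take (3,8); take (8,10); take (10,12); take (12,13); skip (12,14); take (14,15); take (17,18).
Selected: (2,3) (3,8) (8,10) (10,12) (12,13) (14,15) (17,18)

10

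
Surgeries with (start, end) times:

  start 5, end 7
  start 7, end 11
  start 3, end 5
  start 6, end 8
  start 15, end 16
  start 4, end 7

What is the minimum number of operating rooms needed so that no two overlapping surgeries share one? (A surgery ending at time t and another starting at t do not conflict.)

Count concurrent intervals with a sweep; the peak is the room count.
starts: [3, 4, 5, 6, 7, 15]
ends:   [5, 7, 7, 8, 11, 16]
s3→1 s4→2 e5→1 s5→2 s6→3  — peak 3.

3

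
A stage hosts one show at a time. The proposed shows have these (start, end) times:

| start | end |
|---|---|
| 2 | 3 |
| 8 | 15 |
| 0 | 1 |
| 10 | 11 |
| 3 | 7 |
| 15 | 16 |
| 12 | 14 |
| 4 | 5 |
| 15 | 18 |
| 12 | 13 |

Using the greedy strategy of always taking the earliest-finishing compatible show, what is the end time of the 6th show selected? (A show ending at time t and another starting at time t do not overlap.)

Sort by end time and greedily take each interval whose start is ≥ the last chosen end.
By end time: (0,1), (2,3), (4,5), (3,7), (10,11), (12,13), (12,14), (8,15), (15,16), (15,18).
Pick (0,1); next start ≥ 1 → (2,3); next start ≥ 3 → (4,5); next start ≥ 5 → (10,11); next start ≥ 11 → (12,13); next start ≥ 13 → (15,16).
Selected: (0,1) (2,3) (4,5) (10,11) (12,13) (15,16)

16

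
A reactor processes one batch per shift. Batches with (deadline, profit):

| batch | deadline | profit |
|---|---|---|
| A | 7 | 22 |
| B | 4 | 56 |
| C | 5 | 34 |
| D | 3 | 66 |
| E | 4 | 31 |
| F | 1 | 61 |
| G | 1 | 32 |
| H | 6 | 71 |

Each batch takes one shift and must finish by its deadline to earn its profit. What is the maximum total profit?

Profit order: H=71 D=66 F=61 B=56 C=34 G=32 E=31 A=22
Assign: H→slot 6, D→slot 3, F→slot 1, B→slot 4, C→slot 5, G skipped, E→slot 2, A→slot 7.
Slots: [1:F] [2:E] [3:D] [4:B] [5:C] [6:H] [7:A]
Profit = 61 + 31 + 66 + 56 + 34 + 71 + 22 = 341

341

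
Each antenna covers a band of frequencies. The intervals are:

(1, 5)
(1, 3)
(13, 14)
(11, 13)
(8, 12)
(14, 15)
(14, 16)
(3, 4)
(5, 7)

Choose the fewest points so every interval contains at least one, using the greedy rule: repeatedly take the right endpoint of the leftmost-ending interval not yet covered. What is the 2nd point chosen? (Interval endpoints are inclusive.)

Sort by right endpoint; whenever an interval is uncovered, place a point at its right end.
By right end: [1,3]  [3,4]  [1,5]  [5,7]  [8,12]  [11,13]  [13,14]  [14,15]  [14,16]
[1,3] uncovered → point at 3; [5,7] uncovered → point at 7; [8,12] uncovered → point at 12; [13,14] uncovered → point at 14.
Points: 3, 7, 12, 14 (4 total).

7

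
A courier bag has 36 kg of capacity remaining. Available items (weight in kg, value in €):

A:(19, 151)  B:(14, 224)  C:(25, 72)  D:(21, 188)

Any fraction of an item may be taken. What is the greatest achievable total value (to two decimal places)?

Greedy by value/weight ratio, highest first.
Order: B (224/14=16.00) > D (188/21=8.95) > A (151/19=7.95) > C (72/25=2.88)
Fill: take B (14 @ 224) → take D (21 @ 188) → take 1/19 of A → 7.95; 36/36 used.
Total value = 419.95

419.95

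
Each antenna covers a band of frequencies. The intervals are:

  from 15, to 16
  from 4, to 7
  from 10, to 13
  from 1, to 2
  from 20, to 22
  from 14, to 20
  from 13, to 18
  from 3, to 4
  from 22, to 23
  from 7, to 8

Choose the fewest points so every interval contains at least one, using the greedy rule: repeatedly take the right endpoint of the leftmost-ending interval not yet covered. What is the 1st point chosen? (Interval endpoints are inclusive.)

2

Sort by right endpoint; whenever an interval is uncovered, place a point at its right end.
Sorted: [1,2] [3,4] [4,7] [7,8] [10,13] [15,16] [13,18] [14,20] [20,22] [22,23]
{[1,2]} hit by 2; {[3,4],[4,7]} hit by 4; {[7,8]} hit by 8; {[10,13]} hit by 13; {[15,16],[13,18],[14,20]} hit by 16; {[20,22],[22,23]} hit by 22.
Points: 2, 4, 8, 13, 16, 22 (6 total).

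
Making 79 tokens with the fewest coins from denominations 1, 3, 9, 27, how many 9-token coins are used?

79 = 2×27 + 2×9 + 2×3 + 1×1
Count of 9: 2

2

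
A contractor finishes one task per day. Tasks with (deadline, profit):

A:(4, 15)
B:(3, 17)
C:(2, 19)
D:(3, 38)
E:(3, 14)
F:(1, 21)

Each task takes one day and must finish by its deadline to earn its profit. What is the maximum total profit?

93

By profit: D(d3,38), F(d1,21), C(d2,19), B(d3,17), A(d4,15), E(d3,14)
D→slot 3; F→slot 1; C→slot 2; B skipped; A→slot 4; E skipped.
Profit = 21 + 19 + 38 + 15 = 93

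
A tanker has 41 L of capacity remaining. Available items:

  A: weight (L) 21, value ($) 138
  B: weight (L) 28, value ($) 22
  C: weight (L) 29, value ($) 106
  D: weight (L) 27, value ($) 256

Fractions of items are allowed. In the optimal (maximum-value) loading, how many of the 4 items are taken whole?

1

Sort by value per unit weight and fill in that order.
Ratios (sorted): D 9.48, A 6.57, C 3.66, B 0.79
take D (27 @ 256); take 14/21 of A → 92.00. Capacity used 41/41.
1 item(s) taken whole; one partial (take 14/21 of A).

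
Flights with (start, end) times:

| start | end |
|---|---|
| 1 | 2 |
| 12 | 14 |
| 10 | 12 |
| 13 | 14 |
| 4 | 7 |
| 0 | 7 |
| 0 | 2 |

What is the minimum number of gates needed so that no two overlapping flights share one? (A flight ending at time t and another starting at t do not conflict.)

Count concurrent intervals with a sweep; the peak is the room count.
Events (time:±→running): 0:+→1 0:+→2 1:+→3 … peak 3.

3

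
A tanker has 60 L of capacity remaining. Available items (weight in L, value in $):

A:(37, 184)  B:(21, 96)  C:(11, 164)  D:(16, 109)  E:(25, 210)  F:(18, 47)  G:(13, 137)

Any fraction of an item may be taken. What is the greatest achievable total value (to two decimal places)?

585.94

Order: C (164/11=14.91) > G (137/13=10.54) > E (210/25=8.40) > D (109/16=6.81) > A (184/37=4.97) > B (96/21=4.57) > F (47/18=2.61)
Fill: take C (11 @ 164) → take G (13 @ 137) → take E (25 @ 210) → take 11/16 of D → 74.94; 60/60 used.
Total value = 585.94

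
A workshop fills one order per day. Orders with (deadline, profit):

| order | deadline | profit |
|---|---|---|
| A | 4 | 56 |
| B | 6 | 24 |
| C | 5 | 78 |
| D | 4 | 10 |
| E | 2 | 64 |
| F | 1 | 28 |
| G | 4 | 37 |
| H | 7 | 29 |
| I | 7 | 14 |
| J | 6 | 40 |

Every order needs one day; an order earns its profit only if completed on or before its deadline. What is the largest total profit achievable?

Take jobs in profit order; each goes to the latest open slot no later than its deadline.
Profit order: C=78 E=64 A=56 J=40 G=37 H=29 F=28 B=24 I=14 D=10
Assign: C→slot 5, E→slot 2, A→slot 4, J→slot 6, G→slot 3, H→slot 7, F→slot 1, B skipped, I skipped, D skipped.
Slots: [1:F] [2:E] [3:G] [4:A] [5:C] [6:J] [7:H]
Profit = 28 + 64 + 37 + 56 + 78 + 40 + 29 = 332

332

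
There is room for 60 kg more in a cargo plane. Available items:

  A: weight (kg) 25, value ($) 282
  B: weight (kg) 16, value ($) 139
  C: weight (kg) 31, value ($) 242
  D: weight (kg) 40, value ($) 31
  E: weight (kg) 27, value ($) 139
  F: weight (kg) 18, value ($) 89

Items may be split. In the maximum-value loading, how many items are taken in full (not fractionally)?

2

Order: A (282/25=11.28) > B (139/16=8.69) > C (242/31=7.81) > E (139/27=5.15) > F (89/18=4.94) > D (31/40=0.78)
Fill: take A (25 @ 282) → take B (16 @ 139) → take 19/31 of C → 148.32; 60/60 used.
2 item(s) taken whole; one partial (take 19/31 of C).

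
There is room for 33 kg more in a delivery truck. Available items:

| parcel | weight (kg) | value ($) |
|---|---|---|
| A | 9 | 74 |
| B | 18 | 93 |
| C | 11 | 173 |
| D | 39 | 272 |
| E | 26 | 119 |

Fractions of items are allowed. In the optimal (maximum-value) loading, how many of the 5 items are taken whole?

Sort by value per unit weight and fill in that order.
Ratios (sorted): C 15.73, A 8.22, D 6.97, B 5.17, E 4.58
take C (11 @ 173); take A (9 @ 74); take 13/39 of D → 90.67. Capacity used 33/33.
2 item(s) taken whole; one partial (take 13/39 of D).

2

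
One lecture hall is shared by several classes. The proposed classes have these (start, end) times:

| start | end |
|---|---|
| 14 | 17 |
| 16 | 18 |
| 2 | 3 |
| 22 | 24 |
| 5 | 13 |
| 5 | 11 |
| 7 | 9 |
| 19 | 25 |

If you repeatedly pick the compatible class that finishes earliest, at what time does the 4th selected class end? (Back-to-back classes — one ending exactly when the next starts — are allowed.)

24

Greedy by earliest finish: after sorting by end time, pick each interval compatible with the last pick.
By end time: (2,3), (7,9), (5,11), (5,13), (14,17), (16,18), (22,24), (19,25).
Pick (2,3); next start ≥ 3 → (7,9); next start ≥ 9 → (14,17); next start ≥ 17 → (22,24).
Selected: (2,3) (7,9) (14,17) (22,24)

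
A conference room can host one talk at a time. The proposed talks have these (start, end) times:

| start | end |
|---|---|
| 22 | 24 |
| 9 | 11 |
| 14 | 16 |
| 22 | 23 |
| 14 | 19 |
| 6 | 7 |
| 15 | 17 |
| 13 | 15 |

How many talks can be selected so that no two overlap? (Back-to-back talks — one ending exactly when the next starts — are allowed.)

5

Sorted by end: (6,7)  (9,11)  (13,15)  (14,16)  (15,17)  (14,19)  (22,23)  (22,24)
take (6,7); take (9,11); take (13,15); take (15,17); skip (14,19); take (22,23); skip (22,24).
Selected 5 talks.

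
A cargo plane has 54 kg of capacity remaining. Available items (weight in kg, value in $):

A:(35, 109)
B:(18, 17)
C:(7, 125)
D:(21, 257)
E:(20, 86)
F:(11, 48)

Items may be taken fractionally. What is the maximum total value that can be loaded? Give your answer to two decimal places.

494.50

Sort by value per unit weight and fill in that order.
Ratios (sorted): C 17.86, D 12.24, F 4.36, E 4.30, A 3.11, B 0.94
take C (7 @ 125); take D (21 @ 257); take F (11 @ 48); take 15/20 of E → 64.50. Capacity used 54/54.
Total value = 494.50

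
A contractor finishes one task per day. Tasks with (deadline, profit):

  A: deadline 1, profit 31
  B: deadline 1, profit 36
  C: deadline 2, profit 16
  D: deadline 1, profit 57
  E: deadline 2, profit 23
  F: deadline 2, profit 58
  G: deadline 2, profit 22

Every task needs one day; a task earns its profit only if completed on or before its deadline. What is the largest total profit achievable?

115

Sort by profit descending; place each in the latest free slot ≤ its deadline.
By profit: F(d2,58), D(d1,57), B(d1,36), A(d1,31), E(d2,23), G(d2,22), C(d2,16)
F→slot 2; D→slot 1; B skipped; A skipped; E skipped; G skipped; C skipped.
Profit = 57 + 58 = 115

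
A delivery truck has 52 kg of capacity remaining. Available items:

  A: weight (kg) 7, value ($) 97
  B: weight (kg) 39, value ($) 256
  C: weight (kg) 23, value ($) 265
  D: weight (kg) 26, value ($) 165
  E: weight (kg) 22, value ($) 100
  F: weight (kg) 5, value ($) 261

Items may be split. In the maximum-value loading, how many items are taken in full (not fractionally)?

Sort by value per unit weight and fill in that order.
Ratios (sorted): F 52.20, A 13.86, C 11.52, B 6.56, D 6.35, E 4.55
take F (5 @ 261); take A (7 @ 97); take C (23 @ 265); take 17/39 of B → 111.59. Capacity used 52/52.
3 item(s) taken whole; one partial (take 17/39 of B).

3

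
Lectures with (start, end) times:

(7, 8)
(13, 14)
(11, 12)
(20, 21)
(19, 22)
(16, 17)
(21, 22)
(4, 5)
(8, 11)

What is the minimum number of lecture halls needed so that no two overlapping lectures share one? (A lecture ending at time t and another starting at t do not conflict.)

2

The answer is the maximum number of intervals overlapping at any instant.
starts: [4, 7, 8, 11, 13, 16, 19, 20, 21]
ends:   [5, 8, 11, 12, 14, 17, 21, 22, 22]
s4→1 e5→0 s7→1 e8→0 s8→1 e11→0 s11→1 e12→0 s13→1 e14→0 s16→1 e17→0 s19→1 s20→2  — peak 2.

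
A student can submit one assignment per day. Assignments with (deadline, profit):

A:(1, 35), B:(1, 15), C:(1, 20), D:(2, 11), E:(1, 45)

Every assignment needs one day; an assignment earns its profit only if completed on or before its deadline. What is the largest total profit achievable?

56

By profit: E(d1,45), A(d1,35), C(d1,20), B(d1,15), D(d2,11)
E→slot 1; A skipped; C skipped; B skipped; D→slot 2.
Profit = 45 + 11 = 56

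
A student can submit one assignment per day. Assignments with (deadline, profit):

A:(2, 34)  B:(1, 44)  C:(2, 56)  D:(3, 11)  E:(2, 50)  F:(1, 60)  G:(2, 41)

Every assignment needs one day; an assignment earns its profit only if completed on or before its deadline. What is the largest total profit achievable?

127

Take jobs in profit order; each goes to the latest open slot no later than its deadline.
Profit order: F=60 C=56 E=50 B=44 G=41 A=34 D=11
Assign: F→slot 1, C→slot 2, E skipped, B skipped, G skipped, A skipped, D→slot 3.
Slots: [1:F] [2:C] [3:D]
Profit = 60 + 56 + 11 = 127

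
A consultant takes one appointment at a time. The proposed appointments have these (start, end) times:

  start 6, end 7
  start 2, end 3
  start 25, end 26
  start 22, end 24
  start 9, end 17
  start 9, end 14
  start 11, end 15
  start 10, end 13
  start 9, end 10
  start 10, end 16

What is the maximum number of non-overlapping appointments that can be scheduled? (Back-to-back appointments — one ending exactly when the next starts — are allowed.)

Sorted by end: (2,3)  (6,7)  (9,10)  (10,13)  (9,14)  (11,15)  (10,16)  (9,17)  (22,24)  (25,26)
take (2,3); take (6,7); take (9,10); take (10,13); skip (10,16); skip (9,17); take (22,24); take (25,26).
Selected 6 appointments.

6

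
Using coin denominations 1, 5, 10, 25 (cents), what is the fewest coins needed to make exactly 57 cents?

5

Use the largest denomination that fits, subtract, and repeat.
57 − 2×25→7 − 1×5→2 − 2×1→0
Total coins = 2 + 1 + 2 = 5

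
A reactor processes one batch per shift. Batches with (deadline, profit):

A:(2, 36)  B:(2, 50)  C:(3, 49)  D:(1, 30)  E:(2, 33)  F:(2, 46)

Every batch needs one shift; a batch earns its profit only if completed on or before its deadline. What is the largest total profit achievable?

145

Sort by profit descending; place each in the latest free slot ≤ its deadline.
By profit: B(d2,50), C(d3,49), F(d2,46), A(d2,36), E(d2,33), D(d1,30)
B→slot 2; C→slot 3; F→slot 1; A skipped; E skipped; D skipped.
Profit = 46 + 50 + 49 = 145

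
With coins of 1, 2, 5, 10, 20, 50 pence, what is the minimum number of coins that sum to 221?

Use the largest denomination that fits, subtract, and repeat.
221 − 4×50→21 − 1×20→1 − 1×1→0
Total coins = 4 + 1 + 1 = 6

6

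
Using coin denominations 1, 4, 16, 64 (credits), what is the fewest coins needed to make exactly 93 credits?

Use the largest denomination that fits, subtract, and repeat.
93 − 1×64→29 − 1×16→13 − 3×4→1 − 1×1→0
Total coins = 1 + 1 + 3 + 1 = 6

6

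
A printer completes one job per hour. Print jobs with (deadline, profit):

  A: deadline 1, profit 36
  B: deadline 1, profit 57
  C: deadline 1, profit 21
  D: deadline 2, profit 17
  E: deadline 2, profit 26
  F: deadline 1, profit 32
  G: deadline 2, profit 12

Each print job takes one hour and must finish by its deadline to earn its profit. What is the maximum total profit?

Take jobs in profit order; each goes to the latest open slot no later than its deadline.
By profit: B(d1,57), A(d1,36), F(d1,32), E(d2,26), C(d1,21), D(d2,17), G(d2,12)
B→slot 1; A skipped; F skipped; E→slot 2; C skipped; D skipped; G skipped.
Profit = 57 + 26 = 83

83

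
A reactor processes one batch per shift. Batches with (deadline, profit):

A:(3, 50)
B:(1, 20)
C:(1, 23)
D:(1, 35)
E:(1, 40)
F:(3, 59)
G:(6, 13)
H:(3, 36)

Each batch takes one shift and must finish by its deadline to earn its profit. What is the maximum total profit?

Take jobs in profit order; each goes to the latest open slot no later than its deadline.
By profit: F(d3,59), A(d3,50), E(d1,40), H(d3,36), D(d1,35), C(d1,23), B(d1,20), G(d6,13)
F→slot 3; A→slot 2; E→slot 1; H skipped; D skipped; C skipped; B skipped; G→slot 6.
Profit = 40 + 50 + 59 + 13 = 162

162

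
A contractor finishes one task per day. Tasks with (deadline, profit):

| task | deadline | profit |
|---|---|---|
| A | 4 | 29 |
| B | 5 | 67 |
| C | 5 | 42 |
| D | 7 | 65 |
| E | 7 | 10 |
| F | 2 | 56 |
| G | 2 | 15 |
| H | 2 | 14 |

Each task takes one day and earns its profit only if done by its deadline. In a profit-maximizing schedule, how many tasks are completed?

7

By profit: B(d5,67), D(d7,65), F(d2,56), C(d5,42), A(d4,29), G(d2,15), H(d2,14), E(d7,10)
B→slot 5; D→slot 7; F→slot 2; C→slot 4; A→slot 3; G→slot 1; H skipped; E→slot 6.
7 of 8 scheduled.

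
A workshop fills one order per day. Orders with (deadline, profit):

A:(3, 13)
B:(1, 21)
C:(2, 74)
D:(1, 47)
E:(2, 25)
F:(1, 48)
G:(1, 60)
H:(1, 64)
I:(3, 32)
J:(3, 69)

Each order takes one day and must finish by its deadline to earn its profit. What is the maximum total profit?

207

Profit order: C=74 J=69 H=64 G=60 F=48 D=47 I=32 E=25 B=21 A=13
Assign: C→slot 2, J→slot 3, H→slot 1, G skipped, F skipped, D skipped, I skipped, E skipped, B skipped, A skipped.
Slots: [1:H] [2:C] [3:J]
Profit = 64 + 74 + 69 = 207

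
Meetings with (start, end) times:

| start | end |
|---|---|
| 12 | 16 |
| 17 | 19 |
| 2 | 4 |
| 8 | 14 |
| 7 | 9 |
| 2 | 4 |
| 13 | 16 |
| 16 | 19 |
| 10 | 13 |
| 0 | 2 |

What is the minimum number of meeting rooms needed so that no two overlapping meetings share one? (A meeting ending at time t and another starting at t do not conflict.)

3

Count concurrent intervals with a sweep; the peak is the room count.
Events (time:±→running): 0:+→1 2:-→0 2:+→1 2:+→2 4:-→1 4:-→0 7:+→1 8:+→2 9:-→1 10:+→2 12:+→3 … peak 3.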